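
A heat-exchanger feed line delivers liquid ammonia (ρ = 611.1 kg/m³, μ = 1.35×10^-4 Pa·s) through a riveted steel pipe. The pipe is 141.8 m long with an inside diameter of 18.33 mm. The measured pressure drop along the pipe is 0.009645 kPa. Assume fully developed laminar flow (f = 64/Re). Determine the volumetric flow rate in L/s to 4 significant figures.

For laminar flow, f = 64/Re with Re = ρVD/μ, so Darcy-Weisbach reduces to ΔP = 32μLV/D². Solving for V: V = ΔP·D²/(32μL) = 9.645·(0.01833)²/(32·0.000135·141.8) = 0.00529 m/s.
Check: Re = ρVD/μ = 611.1·0.00529·0.01833/0.000135 = 438.9 < 2300, so the laminar assumption holds.
Q = V·A = 0.00529·(π/4·0.01833²) = 1.396e-06 m³/s = 0.001396 L/s.

Q ≈ 0.001396 L/s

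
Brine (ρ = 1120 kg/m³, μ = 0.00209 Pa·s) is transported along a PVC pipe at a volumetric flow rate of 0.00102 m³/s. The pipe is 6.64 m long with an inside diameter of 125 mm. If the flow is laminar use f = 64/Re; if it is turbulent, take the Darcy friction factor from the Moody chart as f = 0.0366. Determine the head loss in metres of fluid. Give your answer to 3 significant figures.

Cross-sectional area A = πD²/4 = π(0.125)²/4 = 0.01227 m²; mean velocity V = Q/A = 0.00102/0.01227 = 0.08312 m/s.
Reynolds number Re = ρVD/μ = 1120 · 0.08312 · 0.125 / 0.00209 = 5568.
Re > 4000 → turbulent; use the Moody-chart value f = 0.0366.
Darcy-Weisbach: ΔP = f(L/D)(ρV²/2) = 0.0366·(6.64/0.125)·(1120·0.08312²/2) = 0.0366·53.12·3.869 = 7.522 Pa.
Head loss h_f = ΔP/(ρg) = 7.522/(1120·9.81) = 6.85×10^-4 m.

h_f ≈ 6.85×10^-4 m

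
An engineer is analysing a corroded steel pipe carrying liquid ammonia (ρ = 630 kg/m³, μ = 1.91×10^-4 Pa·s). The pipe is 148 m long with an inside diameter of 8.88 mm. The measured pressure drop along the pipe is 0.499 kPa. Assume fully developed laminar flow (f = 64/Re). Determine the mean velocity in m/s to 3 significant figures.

V ≈ 0.0435 m/s

For laminar flow, f = 64/Re with Re = ρVD/μ, so Darcy-Weisbach reduces to ΔP = 32μLV/D². Solving for V: V = ΔP·D²/(32μL) = 499·(0.00888)²/(32·0.000191·148) = 0.0435 m/s.
Check: Re = ρVD/μ = 630·0.0435·0.00888/0.000191 = 1274 < 2300, so the laminar assumption holds.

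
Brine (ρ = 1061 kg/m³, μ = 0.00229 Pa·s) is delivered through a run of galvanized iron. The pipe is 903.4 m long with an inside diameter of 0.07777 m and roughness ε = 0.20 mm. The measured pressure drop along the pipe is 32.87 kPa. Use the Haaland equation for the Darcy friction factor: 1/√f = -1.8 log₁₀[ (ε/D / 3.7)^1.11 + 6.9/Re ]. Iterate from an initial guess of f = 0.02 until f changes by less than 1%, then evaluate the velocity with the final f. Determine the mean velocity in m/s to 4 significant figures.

Rearranging Darcy-Weisbach: V = √(2·ΔP·D/(f·L·ρ)). With ε/D = 0.0002/0.07777 = 0.00257, iterate starting from f = 0.02:
  f = 0.02 → V = √(2·3.287e+04·0.07777/(0.02·903.4·1061)) = 0.5164 m/s; Re = ρVD/μ = 1.861e+04; f → 0.0308
  f = 0.0308 → V = 0.4161 m/s; Re = 1.499e+04; f → 0.03187
  f = 0.03187 → V = 0.4091 m/s; Re = 1.474e+04; f → 0.03196
Converged (Δf/f < 1%). With the final f = 0.03196: V = √(2·3.287e+04·0.07777/(0.03196·903.4·1061)) = 0.4085 m/s.

V ≈ 0.4085 m/s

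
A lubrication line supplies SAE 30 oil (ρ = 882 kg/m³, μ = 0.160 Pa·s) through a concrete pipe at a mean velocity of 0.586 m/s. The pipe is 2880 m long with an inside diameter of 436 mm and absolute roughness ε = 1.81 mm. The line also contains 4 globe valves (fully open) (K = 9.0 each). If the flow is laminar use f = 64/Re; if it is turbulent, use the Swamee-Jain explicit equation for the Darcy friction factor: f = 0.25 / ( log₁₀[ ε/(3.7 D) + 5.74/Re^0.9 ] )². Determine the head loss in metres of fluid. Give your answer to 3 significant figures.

h_f ≈ 5.88 m

Reynolds number Re = ρVD/μ = 882 · 0.586 · 0.436 / 0.16 = 1408.
Re < 2300 → laminar flow, so f = 64/Re = 64/1408 = 0.04544 (the turbulent correlation is not needed).
Total minor-loss coefficient ΣK = 4·9 = 36.
ΔP = [f·L/D + ΣK]·(ρV²/2) = [0.04544·2880/0.436 + 36]·(882·0.586²/2) = [300.2 + 36]·151.4 = 5.091e+04 Pa.
Head loss h_f = ΔP/(ρg) = 5.091e+04/(882·9.81) = 5.88 m.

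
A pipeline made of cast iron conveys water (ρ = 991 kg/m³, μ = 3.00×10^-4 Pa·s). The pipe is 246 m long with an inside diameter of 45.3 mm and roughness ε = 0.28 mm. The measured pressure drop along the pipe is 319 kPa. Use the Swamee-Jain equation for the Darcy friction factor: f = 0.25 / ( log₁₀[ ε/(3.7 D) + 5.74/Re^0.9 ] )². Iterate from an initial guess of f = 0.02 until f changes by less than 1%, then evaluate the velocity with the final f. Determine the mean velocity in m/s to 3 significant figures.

V ≈ 1.90 m/s

Rearranging Darcy-Weisbach: V = √(2·ΔP·D/(f·L·ρ)). With ε/D = 0.00028/0.0453 = 0.00618, iterate starting from f = 0.02:
  f = 0.02 → V = √(2·3.19e+05·0.0453/(0.02·246·991)) = 2.435 m/s; Re = ρVD/μ = 3.643e+05; f → 0.03276
  f = 0.03276 → V = 1.902 m/s; Re = 2.847e+05; f → 0.03284
Converged (Δf/f < 1%). With the final f = 0.03284: V = √(2·3.19e+05·0.0453/(0.03284·246·991)) = 1.9 m/s.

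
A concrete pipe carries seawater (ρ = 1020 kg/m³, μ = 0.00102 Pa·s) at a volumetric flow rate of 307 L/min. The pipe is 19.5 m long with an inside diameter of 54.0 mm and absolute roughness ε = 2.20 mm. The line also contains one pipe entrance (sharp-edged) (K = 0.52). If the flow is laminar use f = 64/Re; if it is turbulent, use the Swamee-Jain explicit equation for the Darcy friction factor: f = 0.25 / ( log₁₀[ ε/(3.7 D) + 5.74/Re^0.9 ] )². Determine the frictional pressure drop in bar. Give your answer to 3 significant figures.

Q = 307 L/min = 307/60000 = 0.005117 m³/s.
Cross-sectional area A = πD²/4 = π(0.054)²/4 = 0.00229 m²; mean velocity V = Q/A = 0.005117/0.00229 = 2.234 m/s.
Reynolds number Re = ρVD/μ = 1020 · 2.234 · 0.054 / 0.00102 = 1.206e+05.
Re > 4000 → turbulent. Relative roughness ε/D = 0.0022/0.054 = 0.0407. Swamee-Jain: f = 0.25/(log₁₀[0.0407/3.7 + 5.74/1.206e+05^0.9])² = 0.25/(log₁₀[0.011 + 0.000153])² = 0.25/(-1.952)² = 0.0656.
Total minor-loss coefficient ΣK = 1·0.52 = 0.52.
ΔP = [f·L/D + ΣK]·(ρV²/2) = [0.0656·19.5/0.054 + 0.52]·(1020·2.234²/2) = [23.69 + 0.52]·2546 = 6.163e+04 Pa.
ΔP = 6.163e+04 Pa = 0.616 bar.

ΔP ≈ 0.616 bar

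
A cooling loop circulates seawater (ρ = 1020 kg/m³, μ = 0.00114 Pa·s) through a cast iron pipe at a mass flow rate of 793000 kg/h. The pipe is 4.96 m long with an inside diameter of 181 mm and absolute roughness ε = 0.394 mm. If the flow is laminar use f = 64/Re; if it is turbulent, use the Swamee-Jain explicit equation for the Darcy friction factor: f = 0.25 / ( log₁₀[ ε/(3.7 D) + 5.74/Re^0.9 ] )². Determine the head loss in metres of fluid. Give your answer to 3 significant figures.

h_f ≈ 2.38 m

ṁ = 793000 kg/h = 793000/3600 = 220.3 kg/s.
A = πD²/4 = π(0.181)²/4 = 0.02573 m²; mean velocity V = ṁ/(ρA) = 220.3/(1020 · 0.02573) = 8.393 m/s.
Reynolds number Re = ρVD/μ = 1020 · 8.393 · 0.181 / 0.00114 = 1.359e+06.
Re > 4000 → turbulent. Relative roughness ε/D = 0.000394/0.181 = 0.00218. Swamee-Jain: f = 0.25/(log₁₀[0.00218/3.7 + 5.74/1.359e+06^0.9])² = 0.25/(log₁₀[0.000588 + 1.73e-05])² = 0.25/(-3.218)² = 0.02415.
Darcy-Weisbach: ΔP = f(L/D)(ρV²/2) = 0.02415·(4.96/0.181)·(1020·8.393²/2) = 0.02415·27.4·3.593e+04 = 2.377e+04 Pa.
Head loss h_f = ΔP/(ρg) = 2.377e+04/(1020·9.81) = 2.38 m.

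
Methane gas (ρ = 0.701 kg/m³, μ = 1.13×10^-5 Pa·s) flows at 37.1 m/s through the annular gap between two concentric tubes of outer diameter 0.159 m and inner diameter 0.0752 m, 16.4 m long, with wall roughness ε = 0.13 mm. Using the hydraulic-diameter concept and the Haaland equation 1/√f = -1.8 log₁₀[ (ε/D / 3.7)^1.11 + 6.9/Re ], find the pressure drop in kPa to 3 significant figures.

ΔP ≈ 2.16 kPa

Hydraulic diameter D_h = 4A/P = D_o - D_i = 0.159 - 0.0752 = 0.0838 m.
Re = ρVD_h/μ = 0.701·37.1·0.0838/1.13e-05 = 1.929e+05.
ε/D_h = 0.00013/0.0838 = 0.00155; Haaland gives 1/√f = -1.8 log₁₀[0.000178+3.58e-05] = 6.605, so f = 0.02292.
ΔP = f(L/D_h)(ρV²/2) = 0.02292·16.4/0.0838·482.4 = 2164 Pa.
ΔP = 2.16 kPa.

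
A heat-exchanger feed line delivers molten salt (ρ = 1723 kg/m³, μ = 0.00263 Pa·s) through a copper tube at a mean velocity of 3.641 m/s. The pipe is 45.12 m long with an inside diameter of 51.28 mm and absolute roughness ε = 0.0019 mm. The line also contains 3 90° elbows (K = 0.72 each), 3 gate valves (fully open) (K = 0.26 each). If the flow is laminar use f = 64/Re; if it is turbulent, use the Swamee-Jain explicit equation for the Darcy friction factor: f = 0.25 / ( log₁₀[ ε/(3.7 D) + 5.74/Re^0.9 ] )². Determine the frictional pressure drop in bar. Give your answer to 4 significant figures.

Reynolds number Re = ρVD/μ = 1723 · 3.641 · 0.05128 / 0.00263 = 1.223e+05.
Re > 4000 → turbulent. Relative roughness ε/D = 1.9e-06/0.05128 = 3.71e-05. Swamee-Jain: f = 0.25/(log₁₀[3.71e-05/3.7 + 5.74/1.223e+05^0.9])² = 0.25/(log₁₀[1e-05 + 0.000151])² = 0.25/(-3.792)² = 0.01739.
Total minor-loss coefficient ΣK = 3·0.72 + 3·0.26 = 2.94.
ΔP = [f·L/D + ΣK]·(ρV²/2) = [0.01739·45.12/0.05128 + 2.94]·(1723·3.641²/2) = [15.3 + 2.94]·1.142e+04 = 2.083e+05 Pa.
ΔP = 2.083e+05 Pa = 2.083 bar.

ΔP ≈ 2.083 bar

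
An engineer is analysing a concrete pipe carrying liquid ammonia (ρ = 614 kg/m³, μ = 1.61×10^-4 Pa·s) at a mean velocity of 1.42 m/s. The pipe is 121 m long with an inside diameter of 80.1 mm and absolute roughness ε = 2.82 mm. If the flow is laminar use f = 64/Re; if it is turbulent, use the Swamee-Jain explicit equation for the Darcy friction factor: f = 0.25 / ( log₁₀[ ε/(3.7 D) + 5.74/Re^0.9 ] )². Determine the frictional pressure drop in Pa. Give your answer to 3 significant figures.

ΔP ≈ 57300 Pa

Reynolds number Re = ρVD/μ = 614 · 1.42 · 0.0801 / 0.000161 = 4.338e+05.
Re > 4000 → turbulent. Relative roughness ε/D = 0.00282/0.0801 = 0.0352. Swamee-Jain: f = 0.25/(log₁₀[0.0352/3.7 + 5.74/4.338e+05^0.9])² = 0.25/(log₁₀[0.00952 + 4.85e-05])² = 0.25/(-2.019)² = 0.06131.
Darcy-Weisbach: ΔP = f(L/D)(ρV²/2) = 0.06131·(121/0.0801)·(614·1.42²/2) = 0.06131·1511·619 = 5.733e+04 Pa.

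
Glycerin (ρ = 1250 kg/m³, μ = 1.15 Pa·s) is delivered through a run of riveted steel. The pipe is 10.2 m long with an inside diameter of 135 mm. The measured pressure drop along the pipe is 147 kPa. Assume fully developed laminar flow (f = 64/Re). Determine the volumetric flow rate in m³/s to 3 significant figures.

For laminar flow, f = 64/Re with Re = ρVD/μ, so Darcy-Weisbach reduces to ΔP = 32μLV/D². Solving for V: V = ΔP·D²/(32μL) = 1.47e+05·(0.135)²/(32·1.15·10.2) = 7.137 m/s.
Check: Re = ρVD/μ = 1250·7.137·0.135/1.15 = 1047 < 2300, so the laminar assumption holds.
Q = V·A = 7.137·(π/4·0.135²) = 0.1022 m³/s = 0.102 m³/s.

Q ≈ 0.102 m³/s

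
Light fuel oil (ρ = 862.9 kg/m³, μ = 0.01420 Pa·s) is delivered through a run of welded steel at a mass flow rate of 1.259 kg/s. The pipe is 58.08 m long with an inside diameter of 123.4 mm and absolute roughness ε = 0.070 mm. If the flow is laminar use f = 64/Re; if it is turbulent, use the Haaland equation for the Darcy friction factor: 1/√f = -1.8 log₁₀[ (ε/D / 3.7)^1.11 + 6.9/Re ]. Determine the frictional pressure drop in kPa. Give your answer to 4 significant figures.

A = πD²/4 = π(0.1234)²/4 = 0.01196 m²; mean velocity V = ṁ/(ρA) = 1.259/(862.9 · 0.01196) = 0.122 m/s.
Reynolds number Re = ρVD/μ = 862.9 · 0.122 · 0.1234 / 0.0142 = 914.8.
Re < 2300 → laminar flow, so f = 64/Re = 64/914.8 = 0.06996 (the turbulent correlation is not needed).
Darcy-Weisbach: ΔP = f(L/D)(ρV²/2) = 0.06996·(58.08/0.1234)·(862.9·0.122²/2) = 0.06996·470.7·6.421 = 211.4 Pa.
ΔP = 211.4 Pa = 0.2114 kPa.

ΔP ≈ 0.2114 kPa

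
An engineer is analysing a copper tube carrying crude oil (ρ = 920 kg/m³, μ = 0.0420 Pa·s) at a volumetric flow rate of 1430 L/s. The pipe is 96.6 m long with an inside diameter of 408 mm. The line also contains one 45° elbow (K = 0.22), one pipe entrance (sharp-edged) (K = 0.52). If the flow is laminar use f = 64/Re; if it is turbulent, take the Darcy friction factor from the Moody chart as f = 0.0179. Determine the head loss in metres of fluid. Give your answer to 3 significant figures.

h_f ≈ 30.4 m

Q = 1430 L/s = 1430/1000 = 1.43 m³/s.
Cross-sectional area A = πD²/4 = π(0.408)²/4 = 0.1307 m²; mean velocity V = Q/A = 1.43/0.1307 = 10.94 m/s.
Reynolds number Re = ρVD/μ = 920 · 10.94 · 0.408 / 0.042 = 9.775e+04.
Re > 4000 → turbulent; use the Moody-chart value f = 0.0179.
Total minor-loss coefficient ΣK = 1·0.22 + 1·0.52 = 0.74.
ΔP = [f·L/D + ΣK]·(ρV²/2) = [0.0179·96.6/0.408 + 0.74]·(920·10.94²/2) = [4.238 + 0.74]·5.503e+04 = 2.74e+05 Pa.
Head loss h_f = ΔP/(ρg) = 2.74e+05/(920·9.81) = 30.4 m.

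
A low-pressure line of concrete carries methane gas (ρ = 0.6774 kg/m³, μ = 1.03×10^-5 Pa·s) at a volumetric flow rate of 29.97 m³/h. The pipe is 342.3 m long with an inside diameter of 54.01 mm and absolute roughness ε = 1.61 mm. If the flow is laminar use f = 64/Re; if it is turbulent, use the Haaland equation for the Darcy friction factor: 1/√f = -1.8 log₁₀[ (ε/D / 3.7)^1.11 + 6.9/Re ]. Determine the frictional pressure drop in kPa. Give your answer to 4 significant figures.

ΔP ≈ 1.686 kPa

Q = 29.97 m³/h = 29.97/3600 = 0.008325 m³/s.
Cross-sectional area A = πD²/4 = π(0.05401)²/4 = 0.002291 m²; mean velocity V = Q/A = 0.008325/0.002291 = 3.634 m/s.
Reynolds number Re = ρVD/μ = 0.6774 · 3.634 · 0.05401 / 1.03e-05 = 1.291e+04.
Re > 4000 → turbulent. Relative roughness ε/D = 0.00161/0.05401 = 0.0298. Haaland: 1/√f = -1.8 log₁₀[(0.0298/3.7)^1.11 + 6.9/1.291e+04] = -1.8 log₁₀[0.00474 + 0.000535] = 4.1, so f = 0.05949.
Darcy-Weisbach: ΔP = f(L/D)(ρV²/2) = 0.05949·(342.3/0.05401)·(0.6774·3.634²/2) = 0.05949·6338·4.472 = 1686 Pa.
ΔP = 1686 Pa = 1.686 kPa.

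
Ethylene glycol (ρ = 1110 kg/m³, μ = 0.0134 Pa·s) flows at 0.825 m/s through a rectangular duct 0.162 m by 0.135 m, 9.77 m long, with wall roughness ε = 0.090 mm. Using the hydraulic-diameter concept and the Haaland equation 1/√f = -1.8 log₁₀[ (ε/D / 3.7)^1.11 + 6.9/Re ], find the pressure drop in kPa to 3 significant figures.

ΔP ≈ 0.792 kPa

Hydraulic diameter D_h = 4A/P = 4·(0.162·0.135)/(2·(0.162+0.135)) = 0.08748/0.594 = 0.1473 m.
Re = ρVD_h/μ = 1110·0.825·0.1473/0.0134 = 1.006e+04.
ε/D_h = 9e-05/0.1473 = 0.000611; Haaland gives 1/√f = -1.8 log₁₀[6.34e-05+0.000686] = 5.626, so f = 0.03159.
ΔP = f(L/D_h)(ρV²/2) = 0.03159·9.77/0.1473·377.7 = 791.7 Pa.
ΔP = 0.792 kPa.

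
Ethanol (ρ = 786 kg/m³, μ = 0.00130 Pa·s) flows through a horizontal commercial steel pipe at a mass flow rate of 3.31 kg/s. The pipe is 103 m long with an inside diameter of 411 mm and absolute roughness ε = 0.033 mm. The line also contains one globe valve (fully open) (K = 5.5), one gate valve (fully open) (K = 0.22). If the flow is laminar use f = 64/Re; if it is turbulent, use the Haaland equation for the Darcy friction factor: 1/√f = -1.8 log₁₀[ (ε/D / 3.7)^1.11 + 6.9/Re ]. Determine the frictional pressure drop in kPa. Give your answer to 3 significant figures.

ΔP ≈ 0.00555 kPa

A = πD²/4 = π(0.411)²/4 = 0.1327 m²; mean velocity V = ṁ/(ρA) = 3.31/(786 · 0.1327) = 0.03174 m/s.
Reynolds number Re = ρVD/μ = 786 · 0.03174 · 0.411 / 0.0013 = 7888.
Re > 4000 → turbulent. Relative roughness ε/D = 3.3e-05/0.411 = 8.03e-05. Haaland: 1/√f = -1.8 log₁₀[(8.03e-05/3.7)^1.11 + 6.9/7888] = -1.8 log₁₀[6.66e-06 + 0.000875] = 5.499, so f = 0.03307.
Total minor-loss coefficient ΣK = 1·5.5 + 1·0.22 = 5.72.
ΔP = [f·L/D + ΣK]·(ρV²/2) = [0.03307·103/0.411 + 5.72]·(786·0.03174²/2) = [8.289 + 5.72]·0.396 = 5.547 Pa.
ΔP = 5.547 Pa = 0.00555 kPa.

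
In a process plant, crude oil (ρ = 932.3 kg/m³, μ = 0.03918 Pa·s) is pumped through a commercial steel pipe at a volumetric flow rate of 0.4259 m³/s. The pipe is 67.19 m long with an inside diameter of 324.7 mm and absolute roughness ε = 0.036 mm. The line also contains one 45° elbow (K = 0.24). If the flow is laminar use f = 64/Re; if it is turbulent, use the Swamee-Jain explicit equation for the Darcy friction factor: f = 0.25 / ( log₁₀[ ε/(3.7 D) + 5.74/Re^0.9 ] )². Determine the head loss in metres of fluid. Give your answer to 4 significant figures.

Cross-sectional area A = πD²/4 = π(0.3247)²/4 = 0.0828 m²; mean velocity V = Q/A = 0.4259/0.0828 = 5.143 m/s.
Reynolds number Re = ρVD/μ = 932.3 · 5.143 · 0.3247 / 0.0392 = 3.974e+04.
Re > 4000 → turbulent. Relative roughness ε/D = 3.6e-05/0.3247 = 0.000111. Swamee-Jain: f = 0.25/(log₁₀[0.000111/3.7 + 5.74/3.974e+04^0.9])² = 0.25/(log₁₀[3e-05 + 0.000416])² = 0.25/(-3.35)² = 0.02227.
Total minor-loss coefficient ΣK = 1·0.24 = 0.24.
ΔP = [f·L/D + ΣK]·(ρV²/2) = [0.02227·67.19/0.3247 + 0.24]·(932.3·5.143²/2) = [4.609 + 0.24]·1.233e+04 = 5.98e+04 Pa.
Head loss h_f = ΔP/(ρg) = 5.98e+04/(932.3·9.81) = 6.538 m.

h_f ≈ 6.538 m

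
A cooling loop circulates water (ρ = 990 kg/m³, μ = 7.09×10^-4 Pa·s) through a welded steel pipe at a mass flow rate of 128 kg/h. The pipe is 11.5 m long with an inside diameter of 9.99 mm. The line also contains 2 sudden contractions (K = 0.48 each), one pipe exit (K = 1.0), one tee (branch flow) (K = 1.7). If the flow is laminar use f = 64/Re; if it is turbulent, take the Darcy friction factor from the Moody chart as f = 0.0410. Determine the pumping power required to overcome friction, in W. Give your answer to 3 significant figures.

P ≈ 0.190 W

ṁ = 128 kg/h = 128/3600 = 0.03556 kg/s.
A = πD²/4 = π(0.00999)²/4 = 7.838e-05 m²; mean velocity V = ṁ/(ρA) = 0.03556/(990 · 7.838e-05) = 0.4582 m/s.
Reynolds number Re = ρVD/μ = 990 · 0.4582 · 0.00999 / 0.000709 = 6392.
Re > 4000 → turbulent; use the Moody-chart value f = 0.0410.
Total minor-loss coefficient ΣK = 2·0.48 + 1·1 + 1·1.7 = 3.66.
ΔP = [f·L/D + ΣK]·(ρV²/2) = [0.041·11.5/0.00999 + 3.66]·(990·0.4582²/2) = [47.2 + 3.66]·103.9 = 5285 Pa.
Q = ṁ/ρ = 0.03556/990 = 3.591e-05 m³/s.
Pumping power P = QΔP = 3.591e-05·5285 = 0.1898 W = 0.190 W.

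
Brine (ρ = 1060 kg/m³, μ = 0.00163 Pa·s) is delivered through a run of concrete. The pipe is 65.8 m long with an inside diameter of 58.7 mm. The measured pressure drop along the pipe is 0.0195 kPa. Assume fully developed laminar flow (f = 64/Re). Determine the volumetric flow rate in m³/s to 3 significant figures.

Q ≈ 5.30×10^-5 m³/s

For laminar flow, f = 64/Re with Re = ρVD/μ, so Darcy-Weisbach reduces to ΔP = 32μLV/D². Solving for V: V = ΔP·D²/(32μL) = 19.5·(0.0587)²/(32·0.00163·65.8) = 0.01958 m/s.
Check: Re = ρVD/μ = 1060·0.01958·0.0587/0.00163 = 747.3 < 2300, so the laminar assumption holds.
Q = V·A = 0.01958·(π/4·0.0587²) = 5.298e-05 m³/s = 5.30×10^-5 m³/s.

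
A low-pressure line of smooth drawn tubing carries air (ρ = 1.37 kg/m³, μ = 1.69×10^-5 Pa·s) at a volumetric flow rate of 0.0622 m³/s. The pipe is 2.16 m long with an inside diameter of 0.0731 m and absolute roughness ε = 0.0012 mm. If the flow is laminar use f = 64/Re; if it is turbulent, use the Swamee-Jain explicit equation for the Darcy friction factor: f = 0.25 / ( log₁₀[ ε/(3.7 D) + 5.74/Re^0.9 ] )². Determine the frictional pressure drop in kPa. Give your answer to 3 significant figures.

ΔP ≈ 0.0820 kPa

Cross-sectional area A = πD²/4 = π(0.0731)²/4 = 0.004197 m²; mean velocity V = Q/A = 0.0622/0.004197 = 14.82 m/s.
Reynolds number Re = ρVD/μ = 1.37 · 14.82 · 0.0731 / 1.69e-05 = 8.782e+04.
Re > 4000 → turbulent. Relative roughness ε/D = 1.2e-06/0.0731 = 1.64e-05. Swamee-Jain: f = 0.25/(log₁₀[1.64e-05/3.7 + 5.74/8.782e+04^0.9])² = 0.25/(log₁₀[4.44e-06 + 0.000204])² = 0.25/(-3.681)² = 0.01845.
Darcy-Weisbach: ΔP = f(L/D)(ρV²/2) = 0.01845·(2.16/0.0731)·(1.37·14.82²/2) = 0.01845·29.55·150.5 = 82.03 Pa.
ΔP = 82.03 Pa = 0.0820 kPa.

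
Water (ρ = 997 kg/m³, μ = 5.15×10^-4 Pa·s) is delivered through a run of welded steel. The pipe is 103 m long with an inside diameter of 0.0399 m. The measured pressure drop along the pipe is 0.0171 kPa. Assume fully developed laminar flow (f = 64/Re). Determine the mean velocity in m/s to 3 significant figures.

For laminar flow, f = 64/Re with Re = ρVD/μ, so Darcy-Weisbach reduces to ΔP = 32μLV/D². Solving for V: V = ΔP·D²/(32μL) = 17.1·(0.0399)²/(32·0.000515·103) = 0.01604 m/s.
Check: Re = ρVD/μ = 997·0.01604·0.0399/0.000515 = 1239 < 2300, so the laminar assumption holds.

V ≈ 0.0160 m/s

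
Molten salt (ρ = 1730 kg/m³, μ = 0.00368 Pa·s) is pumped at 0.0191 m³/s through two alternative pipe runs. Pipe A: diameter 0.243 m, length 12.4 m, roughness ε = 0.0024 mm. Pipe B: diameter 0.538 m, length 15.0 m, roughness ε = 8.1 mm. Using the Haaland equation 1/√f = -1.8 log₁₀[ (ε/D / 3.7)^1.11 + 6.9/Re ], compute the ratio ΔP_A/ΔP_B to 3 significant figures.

Pipe A: V = Q/A = 0.0191/0.04638 = 0.4118 m/s; Re = 4.705e+04; ε/D = 9.88e-06; Haaland → f = 0.02102; ΔP_A = f(L/D)(ρV²/2) = 157.4 Pa.
Pipe B: V = Q/A = 0.0191/0.2273 = 0.08402 m/s; Re = 2.125e+04; ε/D = 0.0151; Haaland → f = 0.04586; ΔP_B = f(L/D)(ρV²/2) = 7.808 Pa.
ΔP_A/ΔP_B = 157.4/7.808 = 20.2.

ΔP_A/ΔP_B ≈ 20.2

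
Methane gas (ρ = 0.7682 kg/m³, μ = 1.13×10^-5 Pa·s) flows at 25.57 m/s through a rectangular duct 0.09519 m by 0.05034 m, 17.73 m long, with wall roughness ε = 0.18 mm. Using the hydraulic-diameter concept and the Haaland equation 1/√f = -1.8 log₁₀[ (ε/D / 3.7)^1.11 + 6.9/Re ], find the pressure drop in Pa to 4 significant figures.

Hydraulic diameter D_h = 4A/P = 4·(0.09519·0.05034)/(2·(0.09519+0.05034)) = 0.01917/0.2911 = 0.06585 m.
Re = ρVD_h/μ = 0.7682·25.57·0.06585/1.13e-05 = 1.145e+05.
ε/D_h = 0.00018/0.06585 = 0.00273; Haaland gives 1/√f = -1.8 log₁₀[0.000334+6.03e-05] = 6.127, so f = 0.02664.
ΔP = f(L/D_h)(ρV²/2) = 0.02664·17.73/0.06585·251.1 = 1801 Pa.

ΔP ≈ 1801 Pa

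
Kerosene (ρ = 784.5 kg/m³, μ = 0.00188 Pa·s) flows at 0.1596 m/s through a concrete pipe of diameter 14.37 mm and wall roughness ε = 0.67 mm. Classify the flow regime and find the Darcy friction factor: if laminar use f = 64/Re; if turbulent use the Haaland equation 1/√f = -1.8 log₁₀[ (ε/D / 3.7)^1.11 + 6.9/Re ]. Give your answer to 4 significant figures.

Re = ρVD/μ = 784.5·0.1596·0.01437/0.00188 = 957.
Re < 2300 → laminar, so f = 64/Re = 0.06687 (roughness is irrelevant in laminar flow).

f ≈ 0.06687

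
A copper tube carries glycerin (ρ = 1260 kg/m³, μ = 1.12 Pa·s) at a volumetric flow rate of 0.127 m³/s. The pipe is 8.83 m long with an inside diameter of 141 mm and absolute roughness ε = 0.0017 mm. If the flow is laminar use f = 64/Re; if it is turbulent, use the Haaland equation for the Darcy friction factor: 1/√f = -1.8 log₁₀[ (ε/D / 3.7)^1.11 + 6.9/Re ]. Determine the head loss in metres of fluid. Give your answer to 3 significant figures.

h_f ≈ 10.5 m

Cross-sectional area A = πD²/4 = π(0.141)²/4 = 0.01561 m²; mean velocity V = Q/A = 0.127/0.01561 = 8.133 m/s.
Reynolds number Re = ρVD/μ = 1260 · 8.133 · 0.141 / 1.12 = 1290.
Re < 2300 → laminar flow, so f = 64/Re = 64/1290 = 0.04961 (the turbulent correlation is not needed).
Darcy-Weisbach: ΔP = f(L/D)(ρV²/2) = 0.04961·(8.83/0.141)·(1260·8.133²/2) = 0.04961·62.62·4.168e+04 = 1.295e+05 Pa.
Head loss h_f = ΔP/(ρg) = 1.295e+05/(1260·9.81) = 10.5 m.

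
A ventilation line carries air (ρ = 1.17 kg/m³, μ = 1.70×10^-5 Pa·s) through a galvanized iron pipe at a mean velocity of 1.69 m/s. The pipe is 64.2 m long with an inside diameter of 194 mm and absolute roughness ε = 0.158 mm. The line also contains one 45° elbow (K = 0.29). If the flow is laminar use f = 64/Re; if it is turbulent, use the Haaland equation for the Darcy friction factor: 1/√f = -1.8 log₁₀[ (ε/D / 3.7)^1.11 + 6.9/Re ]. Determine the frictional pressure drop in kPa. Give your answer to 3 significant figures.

Reynolds number Re = ρVD/μ = 1.17 · 1.69 · 0.194 / 1.7e-05 = 2.256e+04.
Re > 4000 → turbulent. Relative roughness ε/D = 0.000158/0.194 = 0.000814. Haaland: 1/√f = -1.8 log₁₀[(0.000814/3.7)^1.11 + 6.9/2.256e+04] = -1.8 log₁₀[8.72e-05 + 0.000306] = 6.13, so f = 0.02661.
Total minor-loss coefficient ΣK = 1·0.29 = 0.29.
ΔP = [f·L/D + ΣK]·(ρV²/2) = [0.02661·64.2/0.194 + 0.29]·(1.17·1.69²/2) = [8.806 + 0.29]·1.671 = 15.2 Pa.
ΔP = 15.2 Pa = 0.0152 kPa.

ΔP ≈ 0.0152 kPa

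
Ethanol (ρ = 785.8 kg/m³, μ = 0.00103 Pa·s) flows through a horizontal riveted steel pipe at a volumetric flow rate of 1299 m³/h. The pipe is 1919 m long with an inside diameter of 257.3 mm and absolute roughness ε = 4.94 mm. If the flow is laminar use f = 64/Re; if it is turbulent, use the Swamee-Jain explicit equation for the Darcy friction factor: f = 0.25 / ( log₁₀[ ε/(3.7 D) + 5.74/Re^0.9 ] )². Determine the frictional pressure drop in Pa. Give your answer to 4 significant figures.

Q = 1299 m³/h = 1299/3600 = 0.3608 m³/s.
Cross-sectional area A = πD²/4 = π(0.2573)²/4 = 0.052 m²; mean velocity V = Q/A = 0.3608/0.052 = 6.94 m/s.
Reynolds number Re = ρVD/μ = 785.8 · 6.94 · 0.2573 / 0.00103 = 1.362e+06.
Re > 4000 → turbulent. Relative roughness ε/D = 0.00494/0.2573 = 0.0192. Swamee-Jain: f = 0.25/(log₁₀[0.0192/3.7 + 5.74/1.362e+06^0.9])² = 0.25/(log₁₀[0.00519 + 1.73e-05])² = 0.25/(-2.283)² = 0.04795.
Darcy-Weisbach: ΔP = f(L/D)(ρV²/2) = 0.04795·(1919/0.2573)·(785.8·6.94²/2) = 0.04795·7458·1.892e+04 = 6.766e+06 Pa.

ΔP ≈ 6766000 Pa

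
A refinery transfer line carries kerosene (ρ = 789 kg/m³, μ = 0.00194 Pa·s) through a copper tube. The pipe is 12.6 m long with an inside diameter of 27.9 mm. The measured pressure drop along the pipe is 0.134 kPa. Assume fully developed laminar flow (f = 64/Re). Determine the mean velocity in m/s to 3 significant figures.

For laminar flow, f = 64/Re with Re = ρVD/μ, so Darcy-Weisbach reduces to ΔP = 32μLV/D². Solving for V: V = ΔP·D²/(32μL) = 134·(0.0279)²/(32·0.00194·12.6) = 0.1333 m/s.
Check: Re = ρVD/μ = 789·0.1333·0.0279/0.00194 = 1513 < 2300, so the laminar assumption holds.

V ≈ 0.133 m/s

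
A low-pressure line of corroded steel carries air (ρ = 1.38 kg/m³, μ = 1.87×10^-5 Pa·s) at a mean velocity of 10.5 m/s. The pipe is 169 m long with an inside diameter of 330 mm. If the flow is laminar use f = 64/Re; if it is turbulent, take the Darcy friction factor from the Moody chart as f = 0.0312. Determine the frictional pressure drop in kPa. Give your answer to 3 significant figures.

Reynolds number Re = ρVD/μ = 1.38 · 10.5 · 0.33 / 1.87e-05 = 2.557e+05.
Re > 4000 → turbulent; use the Moody-chart value f = 0.0312.
Darcy-Weisbach: ΔP = f(L/D)(ρV²/2) = 0.0312·(169/0.33)·(1.38·10.5²/2) = 0.0312·512.1·76.07 = 1216 Pa.
ΔP = 1216 Pa = 1.22 kPa.

ΔP ≈ 1.22 kPa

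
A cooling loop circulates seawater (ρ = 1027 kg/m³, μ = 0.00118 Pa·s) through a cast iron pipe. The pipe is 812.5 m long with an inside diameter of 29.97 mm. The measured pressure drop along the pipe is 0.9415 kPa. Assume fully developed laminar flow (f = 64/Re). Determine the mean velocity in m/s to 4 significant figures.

V ≈ 0.02756 m/s

For laminar flow, f = 64/Re with Re = ρVD/μ, so Darcy-Weisbach reduces to ΔP = 32μLV/D². Solving for V: V = ΔP·D²/(32μL) = 941.5·(0.02997)²/(32·0.00118·812.5) = 0.02756 m/s.
Check: Re = ρVD/μ = 1027·0.02756·0.02997/0.00118 = 719 < 2300, so the laminar assumption holds.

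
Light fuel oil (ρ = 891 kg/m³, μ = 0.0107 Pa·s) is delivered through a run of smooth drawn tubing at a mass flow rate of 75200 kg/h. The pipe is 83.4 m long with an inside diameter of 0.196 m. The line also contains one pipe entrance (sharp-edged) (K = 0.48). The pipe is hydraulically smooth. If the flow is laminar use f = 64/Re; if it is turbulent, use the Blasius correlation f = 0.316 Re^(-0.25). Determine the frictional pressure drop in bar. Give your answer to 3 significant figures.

ṁ = 75200 kg/h = 75200/3600 = 20.89 kg/s.
A = πD²/4 = π(0.196)²/4 = 0.03017 m²; mean velocity V = ṁ/(ρA) = 20.89/(891 · 0.03017) = 0.777 m/s.
Reynolds number Re = ρVD/μ = 891 · 0.777 · 0.196 / 0.0107 = 1.268e+04.
Re > 4000 → turbulent. Smooth-pipe (Blasius): f = 0.316 Re^(-0.25) = 0.316/(1.268e+04)^0.25 = 0.02978.
Total minor-loss coefficient ΣK = 1·0.48 = 0.48.
ΔP = [f·L/D + ΣK]·(ρV²/2) = [0.02978·83.4/0.196 + 0.48]·(891·0.777²/2) = [12.67 + 0.48]·269 = 3537 Pa.
ΔP = 3537 Pa = 0.0354 bar.

ΔP ≈ 0.0354 bar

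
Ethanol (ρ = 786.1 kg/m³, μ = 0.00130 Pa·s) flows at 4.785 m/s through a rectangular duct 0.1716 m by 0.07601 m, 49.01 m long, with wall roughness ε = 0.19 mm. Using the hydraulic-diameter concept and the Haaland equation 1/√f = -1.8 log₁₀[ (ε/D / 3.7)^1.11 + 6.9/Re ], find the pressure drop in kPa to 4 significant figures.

Hydraulic diameter D_h = 4A/P = 4·(0.1716·0.07601)/(2·(0.1716+0.07601)) = 0.05217/0.4952 = 0.1054 m.
Re = ρVD_h/μ = 786.1·4.785·0.1054/0.0013 = 3.048e+05.
ε/D_h = 0.00019/0.1054 = 0.0018; Haaland gives 1/√f = -1.8 log₁₀[0.000211+2.26e-05] = 6.538, so f = 0.0234.
ΔP = f(L/D_h)(ρV²/2) = 0.0234·49.01/0.1054·8999 = 9.795e+04 Pa.
ΔP = 97.95 kPa.

ΔP ≈ 97.95 kPa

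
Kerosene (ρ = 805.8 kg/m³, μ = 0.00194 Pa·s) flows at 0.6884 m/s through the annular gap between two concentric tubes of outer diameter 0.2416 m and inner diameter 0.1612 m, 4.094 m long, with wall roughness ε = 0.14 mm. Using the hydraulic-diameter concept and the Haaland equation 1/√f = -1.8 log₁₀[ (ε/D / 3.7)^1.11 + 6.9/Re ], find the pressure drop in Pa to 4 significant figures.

Hydraulic diameter D_h = 4A/P = D_o - D_i = 0.2416 - 0.1612 = 0.0804 m.
Re = ρVD_h/μ = 805.8·0.6884·0.0804/0.00194 = 2.299e+04.
ε/D_h = 0.00014/0.0804 = 0.00174; Haaland gives 1/√f = -1.8 log₁₀[0.000203+0.0003] = 5.938, so f = 0.02837.
ΔP = f(L/D_h)(ρV²/2) = 0.02837·4.094/0.0804·190.9 = 275.8 Pa.

ΔP ≈ 275.8 Pa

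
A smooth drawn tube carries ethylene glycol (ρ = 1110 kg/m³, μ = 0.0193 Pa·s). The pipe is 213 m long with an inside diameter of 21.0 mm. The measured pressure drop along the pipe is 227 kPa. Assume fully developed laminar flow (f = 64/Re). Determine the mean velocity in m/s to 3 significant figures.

For laminar flow, f = 64/Re with Re = ρVD/μ, so Darcy-Weisbach reduces to ΔP = 32μLV/D². Solving for V: V = ΔP·D²/(32μL) = 2.27e+05·(0.021)²/(32·0.0193·213) = 0.761 m/s.
Check: Re = ρVD/μ = 1110·0.761·0.021/0.0193 = 919.1 < 2300, so the laminar assumption holds.

V ≈ 0.761 m/s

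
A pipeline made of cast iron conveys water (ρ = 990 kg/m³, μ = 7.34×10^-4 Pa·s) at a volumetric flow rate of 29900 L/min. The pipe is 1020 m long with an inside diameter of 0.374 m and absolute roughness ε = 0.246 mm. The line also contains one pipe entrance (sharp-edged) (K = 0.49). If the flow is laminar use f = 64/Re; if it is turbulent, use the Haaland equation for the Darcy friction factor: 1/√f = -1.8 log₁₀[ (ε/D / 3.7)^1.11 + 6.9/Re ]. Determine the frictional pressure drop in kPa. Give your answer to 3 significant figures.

Q = 29900 L/min = 29900/60000 = 0.4983 m³/s.
Cross-sectional area A = πD²/4 = π(0.374)²/4 = 0.1099 m²; mean velocity V = Q/A = 0.4983/0.1099 = 4.536 m/s.
Reynolds number Re = ρVD/μ = 990 · 4.536 · 0.374 / 0.000734 = 2.288e+06.
Re > 4000 → turbulent. Relative roughness ε/D = 0.000246/0.374 = 0.000658. Haaland: 1/√f = -1.8 log₁₀[(0.000658/3.7)^1.11 + 6.9/2.288e+06] = -1.8 log₁₀[6.88e-05 + 3.02e-06] = 7.459, so f = 0.01797.
Total minor-loss coefficient ΣK = 1·0.49 = 0.49.
ΔP = [f·L/D + ΣK]·(ρV²/2) = [0.01797·1020/0.374 + 0.49]·(990·4.536²/2) = [49.02 + 0.49]·1.019e+04 = 5.042e+05 Pa.
ΔP = 5.042e+05 Pa = 504 kPa.

ΔP ≈ 504 kPa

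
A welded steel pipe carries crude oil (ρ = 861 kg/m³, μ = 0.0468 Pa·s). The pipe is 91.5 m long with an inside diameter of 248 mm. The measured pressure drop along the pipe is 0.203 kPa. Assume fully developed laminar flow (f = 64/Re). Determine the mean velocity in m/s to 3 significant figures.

V ≈ 0.0911 m/s

For laminar flow, f = 64/Re with Re = ρVD/μ, so Darcy-Weisbach reduces to ΔP = 32μLV/D². Solving for V: V = ΔP·D²/(32μL) = 203·(0.248)²/(32·0.0468·91.5) = 0.09111 m/s.
Check: Re = ρVD/μ = 861·0.09111·0.248/0.0468 = 415.7 < 2300, so the laminar assumption holds.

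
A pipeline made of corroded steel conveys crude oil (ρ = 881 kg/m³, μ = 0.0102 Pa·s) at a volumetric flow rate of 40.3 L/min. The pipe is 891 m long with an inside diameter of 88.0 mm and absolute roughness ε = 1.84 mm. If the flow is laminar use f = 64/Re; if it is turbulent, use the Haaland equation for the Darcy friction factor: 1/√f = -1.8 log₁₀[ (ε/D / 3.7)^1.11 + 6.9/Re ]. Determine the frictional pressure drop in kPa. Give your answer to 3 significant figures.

ΔP ≈ 4.15 kPa

Q = 40.3 L/min = 40.3/60000 = 0.0006717 m³/s.
Cross-sectional area A = πD²/4 = π(0.088)²/4 = 0.006082 m²; mean velocity V = Q/A = 0.0006717/0.006082 = 0.1104 m/s.
Reynolds number Re = ρVD/μ = 881 · 0.1104 · 0.088 / 0.0102 = 839.4.
Re < 2300 → laminar flow, so f = 64/Re = 64/839.4 = 0.07625 (the turbulent correlation is not needed).
Darcy-Weisbach: ΔP = f(L/D)(ρV²/2) = 0.07625·(891/0.088)·(881·0.1104²/2) = 0.07625·1.012e+04·5.372 = 4147 Pa.
ΔP = 4147 Pa = 4.15 kPa.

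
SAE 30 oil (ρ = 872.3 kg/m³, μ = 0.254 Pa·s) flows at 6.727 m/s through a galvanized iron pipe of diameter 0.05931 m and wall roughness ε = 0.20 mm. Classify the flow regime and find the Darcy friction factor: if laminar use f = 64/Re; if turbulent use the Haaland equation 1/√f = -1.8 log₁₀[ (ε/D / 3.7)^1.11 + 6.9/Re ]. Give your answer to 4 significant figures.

f ≈ 0.04671

Re = ρVD/μ = 872.3·6.727·0.05931/0.254 = 1370.
Re < 2300 → laminar, so f = 64/Re = 0.04671 (roughness is irrelevant in laminar flow).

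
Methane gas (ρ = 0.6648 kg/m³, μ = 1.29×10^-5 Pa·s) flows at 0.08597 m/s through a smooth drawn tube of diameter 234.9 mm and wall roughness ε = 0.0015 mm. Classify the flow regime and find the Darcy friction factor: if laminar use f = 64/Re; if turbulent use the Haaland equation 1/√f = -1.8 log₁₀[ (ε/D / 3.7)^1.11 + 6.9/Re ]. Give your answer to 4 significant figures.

Re = ρVD/μ = 0.6648·0.08597·0.2349/1.29e-05 = 1041.
Re < 2300 → laminar, so f = 64/Re = 0.0615 (roughness is irrelevant in laminar flow).

f ≈ 0.06150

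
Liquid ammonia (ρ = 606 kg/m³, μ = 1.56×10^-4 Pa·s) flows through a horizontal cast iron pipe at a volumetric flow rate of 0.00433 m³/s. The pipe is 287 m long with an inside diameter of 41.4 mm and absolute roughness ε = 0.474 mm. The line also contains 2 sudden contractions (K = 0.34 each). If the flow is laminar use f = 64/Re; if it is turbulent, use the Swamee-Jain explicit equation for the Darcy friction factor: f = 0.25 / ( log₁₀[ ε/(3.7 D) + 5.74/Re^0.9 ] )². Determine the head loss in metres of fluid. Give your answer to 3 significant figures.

h_f ≈ 146 m

Cross-sectional area A = πD²/4 = π(0.0414)²/4 = 0.001346 m²; mean velocity V = Q/A = 0.00433/0.001346 = 3.217 m/s.
Reynolds number Re = ρVD/μ = 606 · 3.217 · 0.0414 / 0.000156 = 5.173e+05.
Re > 4000 → turbulent. Relative roughness ε/D = 0.000474/0.0414 = 0.0114. Swamee-Jain: f = 0.25/(log₁₀[0.0114/3.7 + 5.74/5.173e+05^0.9])² = 0.25/(log₁₀[0.00309 + 4.14e-05])² = 0.25/(-2.504)² = 0.03988.
Total minor-loss coefficient ΣK = 2·0.34 = 0.68.
ΔP = [f·L/D + ΣK]·(ρV²/2) = [0.03988·287/0.0414 + 0.68]·(606·3.217²/2) = [276.5 + 0.68]·3135 = 8.689e+05 Pa.
Head loss h_f = ΔP/(ρg) = 8.689e+05/(606·9.81) = 146 m.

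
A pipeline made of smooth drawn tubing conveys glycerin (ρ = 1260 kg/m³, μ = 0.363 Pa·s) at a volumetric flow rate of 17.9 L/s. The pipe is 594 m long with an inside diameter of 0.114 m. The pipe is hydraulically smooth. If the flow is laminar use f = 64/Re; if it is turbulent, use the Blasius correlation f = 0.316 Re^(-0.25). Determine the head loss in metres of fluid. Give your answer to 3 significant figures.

h_f ≈ 75.3 m

Q = 17.9 L/s = 17.9/1000 = 0.0179 m³/s.
Cross-sectional area A = πD²/4 = π(0.114)²/4 = 0.01021 m²; mean velocity V = Q/A = 0.0179/0.01021 = 1.754 m/s.
Reynolds number Re = ρVD/μ = 1260 · 1.754 · 0.114 / 0.363 = 693.9.
Re < 2300 → laminar flow, so f = 64/Re = 64/693.9 = 0.09223 (the turbulent correlation is not needed).
Darcy-Weisbach: ΔP = f(L/D)(ρV²/2) = 0.09223·(594/0.114)·(1260·1.754²/2) = 0.09223·5211·1938 = 9.311e+05 Pa.
Head loss h_f = ΔP/(ρg) = 9.311e+05/(1260·9.81) = 75.3 m.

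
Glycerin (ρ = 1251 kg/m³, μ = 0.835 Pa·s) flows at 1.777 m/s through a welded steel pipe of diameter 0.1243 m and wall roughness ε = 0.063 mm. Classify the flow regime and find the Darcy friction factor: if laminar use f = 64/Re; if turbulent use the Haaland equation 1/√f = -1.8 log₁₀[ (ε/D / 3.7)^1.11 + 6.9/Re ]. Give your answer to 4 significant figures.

f ≈ 0.1934

Re = ρVD/μ = 1251·1.777·0.1243/0.835 = 330.9.
Re < 2300 → laminar, so f = 64/Re = 0.1934 (roughness is irrelevant in laminar flow).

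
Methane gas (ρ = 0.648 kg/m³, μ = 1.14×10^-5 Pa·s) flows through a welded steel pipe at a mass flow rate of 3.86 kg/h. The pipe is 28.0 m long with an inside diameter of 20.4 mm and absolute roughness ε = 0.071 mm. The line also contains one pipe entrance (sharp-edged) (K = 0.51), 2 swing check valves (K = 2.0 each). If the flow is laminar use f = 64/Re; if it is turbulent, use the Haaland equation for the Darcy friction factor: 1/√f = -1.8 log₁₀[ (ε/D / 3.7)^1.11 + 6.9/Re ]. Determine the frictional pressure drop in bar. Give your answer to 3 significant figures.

ṁ = 3.86 kg/h = 3.86/3600 = 0.001072 kg/s.
A = πD²/4 = π(0.0204)²/4 = 0.0003269 m²; mean velocity V = ṁ/(ρA) = 0.001072/(0.648 · 0.0003269) = 5.062 m/s.
Reynolds number Re = ρVD/μ = 0.648 · 5.062 · 0.0204 / 1.14e-05 = 5870.
Re > 4000 → turbulent. Relative roughness ε/D = 7.1e-05/0.0204 = 0.00348. Haaland: 1/√f = -1.8 log₁₀[(0.00348/3.7)^1.11 + 6.9/5870] = -1.8 log₁₀[0.000437 + 0.00118] = 5.027, so f = 0.03958.
Total minor-loss coefficient ΣK = 1·0.51 + 2·2 = 4.51.
ΔP = [f·L/D + ΣK]·(ρV²/2) = [0.03958·28/0.0204 + 4.51]·(0.648·5.062²/2) = [54.32 + 4.51]·8.304 = 488.5 Pa.
ΔP = 488.5 Pa = 0.00489 bar.

ΔP ≈ 0.00489 bar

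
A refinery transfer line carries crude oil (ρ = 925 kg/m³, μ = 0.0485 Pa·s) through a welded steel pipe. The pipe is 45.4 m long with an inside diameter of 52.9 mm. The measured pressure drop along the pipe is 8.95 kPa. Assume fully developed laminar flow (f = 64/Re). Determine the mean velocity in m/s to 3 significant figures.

V ≈ 0.355 m/s

For laminar flow, f = 64/Re with Re = ρVD/μ, so Darcy-Weisbach reduces to ΔP = 32μLV/D². Solving for V: V = ΔP·D²/(32μL) = 8950·(0.0529)²/(32·0.0485·45.4) = 0.3555 m/s.
Check: Re = ρVD/μ = 925·0.3555·0.0529/0.0485 = 358.6 < 2300, so the laminar assumption holds.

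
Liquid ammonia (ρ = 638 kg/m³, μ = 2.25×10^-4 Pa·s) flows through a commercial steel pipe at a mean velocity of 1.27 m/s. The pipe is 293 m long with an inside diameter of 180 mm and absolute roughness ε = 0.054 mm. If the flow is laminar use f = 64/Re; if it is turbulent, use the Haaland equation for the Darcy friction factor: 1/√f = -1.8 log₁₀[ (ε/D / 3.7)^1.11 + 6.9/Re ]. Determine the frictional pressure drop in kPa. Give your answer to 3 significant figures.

ΔP ≈ 13.3 kPa

Reynolds number Re = ρVD/μ = 638 · 1.27 · 0.18 / 0.000225 = 6.482e+05.
Re > 4000 → turbulent. Relative roughness ε/D = 5.4e-05/0.18 = 0.0003. Haaland: 1/√f = -1.8 log₁₀[(0.0003/3.7)^1.11 + 6.9/6.482e+05] = -1.8 log₁₀[2.88e-05 + 1.06e-05] = 7.928, so f = 0.01591.
Darcy-Weisbach: ΔP = f(L/D)(ρV²/2) = 0.01591·(293/0.18)·(638·1.27²/2) = 0.01591·1628·514.5 = 1.333e+04 Pa.
ΔP = 1.333e+04 Pa = 13.3 kPa.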